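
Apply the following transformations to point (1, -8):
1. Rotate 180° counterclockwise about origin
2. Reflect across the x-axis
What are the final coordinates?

Step 1: Rotate 180° → (-1, 8)
Step 2: Reflect across x-axis → (-1, -8)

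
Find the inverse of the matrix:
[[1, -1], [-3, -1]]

For [[a,b],[c,d]], inverse = (1/det)·[[d,-b],[-c,a]]
det = (1)(-1) - (-1)(-3) = -1 - 3 = -4
Inverse = (1/-4)·[[-1, 1], [3, 1]]
= [[1/4, -1/4], [-3/4, -1/4]]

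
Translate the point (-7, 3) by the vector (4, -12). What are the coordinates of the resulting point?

Translation by (4, -12) (homogeneous matrix [[1, 0, 4], [0, 1, -12], [0, 0, 1]]):
x' = -7 + 4 = -3
y' = 3 + -12 = -9
Result: (-3, -9)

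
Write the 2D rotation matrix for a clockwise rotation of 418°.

Rotation matrix formula: [[cos θ, -sin θ], [sin θ, cos θ]]
A clockwise rotation by 418° is equivalent to a counterclockwise rotation by -418°.
For θ = -418°:
cos(-418°) = 0.5299
sin(-418°) = -0.8480
Result: [[0.5299, 0.8480], [-0.8480, 0.5299]]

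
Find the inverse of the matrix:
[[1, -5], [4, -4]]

For [[a,b],[c,d]], inverse = (1/det)·[[d,-b],[-c,a]]
det = (1)(-4) - (-5)(4) = -4 - -20 = 16
Inverse = (1/16)·[[-4, 5], [-4, 1]]
= [[-1/4, 5/16], [-1/4, 1/16]]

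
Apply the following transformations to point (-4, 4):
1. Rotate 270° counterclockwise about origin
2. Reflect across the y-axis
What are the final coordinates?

Step 1: Rotate 270° → (4, 4)
Step 2: Reflect across y-axis → (-4, 4)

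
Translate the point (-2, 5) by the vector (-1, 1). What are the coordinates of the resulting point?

Translation by (-1, 1) (homogeneous matrix [[1, 0, -1], [0, 1, 1], [0, 0, 1]]):
x' = -2 + -1 = -3
y' = 5 + 1 = 6
Result: (-3, 6)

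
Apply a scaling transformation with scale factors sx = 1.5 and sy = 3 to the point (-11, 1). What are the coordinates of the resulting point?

Scaling matrix:
[[1.50, 0], [0, 3]]
Result: (-11 × 1.5, 1 × 3) = (-16.5, 3)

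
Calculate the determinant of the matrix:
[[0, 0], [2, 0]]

For a 2×2 matrix [[a, b], [c, d]], det = ad - bc
det = (0)(0) - (0)(2) = 0 - 0 = 0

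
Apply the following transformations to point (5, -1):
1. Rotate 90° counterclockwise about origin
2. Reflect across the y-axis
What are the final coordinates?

Step 1: Rotate 90° → (1, 5)
Step 2: Reflect across y-axis → (-1, 5)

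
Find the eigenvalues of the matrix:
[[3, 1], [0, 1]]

Characteristic equation: det(A - λI) = 0
λ² - (trace)λ + (det) = 0
trace = 3 + 1 = 4, det = (3)(1) - (1)(0) = 3
λ² - (4)λ + (3) = 0
λ = (4 ± √((4)² - 4·(3))) / 2 = (4 ± √4) / 2
Solving: λ = 1, 3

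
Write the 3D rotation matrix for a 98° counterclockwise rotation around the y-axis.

Rotation matrix for counterclockwise 98° around y-axis:
cos(98°) = -0.1392, sin(98°) = 0.9903
Result: [[-0.1392, 0, 0.9903], [0, 1, 0], [-0.9903, 0, -0.1392]]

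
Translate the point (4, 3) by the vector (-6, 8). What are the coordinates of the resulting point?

Translation by (-6, 8) (homogeneous matrix [[1, 0, -6], [0, 1, 8], [0, 0, 1]]):
x' = 4 + -6 = -2
y' = 3 + 8 = 11
Result: (-2, 11)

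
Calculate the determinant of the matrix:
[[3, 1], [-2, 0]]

For a 2×2 matrix [[a, b], [c, d]], det = ad - bc
det = (3)(0) - (1)(-2) = 0 - -2 = 2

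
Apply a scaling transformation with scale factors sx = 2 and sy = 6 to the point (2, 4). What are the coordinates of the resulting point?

Scaling matrix:
[[2, 0], [0, 6]]
Result: (2 × 2, 4 × 6) = (4, 24)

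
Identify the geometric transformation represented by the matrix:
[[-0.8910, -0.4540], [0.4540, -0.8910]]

This matrix represents: rotation by 153° counterclockwise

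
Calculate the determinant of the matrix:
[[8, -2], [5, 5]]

For a 2×2 matrix [[a, b], [c, d]], det = ad - bc
det = (8)(5) - (-2)(5) = 40 - -10 = 50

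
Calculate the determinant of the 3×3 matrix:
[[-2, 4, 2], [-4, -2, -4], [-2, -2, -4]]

Expansion along first row:
det = -2·det([[-2,-4],[-2,-4]]) - 4·det([[-4,-4],[-2,-4]]) + 2·det([[-4,-2],[-2,-2]])
    = -2·(-2·-4 - -4·-2) - 4·(-4·-4 - -4·-2) + 2·(-4·-2 - -2·-2)
    = -2·0 - 4·8 + 2·4
    = 0 + -32 + 8 = -24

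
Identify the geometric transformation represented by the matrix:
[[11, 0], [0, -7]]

This matrix represents: non-uniform scaling by sx = 11, sy = -7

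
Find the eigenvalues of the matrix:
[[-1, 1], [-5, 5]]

Characteristic equation: det(A - λI) = 0
λ² - (trace)λ + (det) = 0
trace = -1 + 5 = 4, det = (-1)(5) - (1)(-5) = 0
λ² - (4)λ + (0) = 0
λ = (4 ± √((4)² - 4·(0))) / 2 = (4 ± √16) / 2
Solving: λ = 0, 4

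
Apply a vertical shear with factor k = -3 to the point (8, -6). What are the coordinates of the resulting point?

Shear matrix for vertical shear with factor k = -3:
[[1, 0], [-3, 1]]
Result: (8, -6) → (8, -30)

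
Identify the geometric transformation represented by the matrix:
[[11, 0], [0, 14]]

This matrix represents: non-uniform scaling by sx = 11, sy = 14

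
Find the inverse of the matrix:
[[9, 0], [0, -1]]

For [[a,b],[c,d]], inverse = (1/det)·[[d,-b],[-c,a]]
det = (9)(-1) - (0)(0) = -9 - 0 = -9
Inverse = (1/-9)·[[-1, 0], [0, 9]]
= [[1/9, 0], [0, -1]]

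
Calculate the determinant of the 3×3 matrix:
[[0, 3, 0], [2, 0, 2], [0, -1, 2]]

Expansion along first row:
det = 0·det([[0,2],[-1,2]]) - 3·det([[2,2],[0,2]]) + 0·det([[2,0],[0,-1]])
    = 0·(0·2 - 2·-1) - 3·(2·2 - 2·0) + 0·(2·-1 - 0·0)
    = 0·2 - 3·4 + 0·-2
    = 0 + -12 + 0 = -12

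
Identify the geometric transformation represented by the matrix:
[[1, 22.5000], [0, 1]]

This matrix represents: horizontal shear with factor 22.5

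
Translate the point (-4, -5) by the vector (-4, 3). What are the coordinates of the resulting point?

Translation by (-4, 3) (homogeneous matrix [[1, 0, -4], [0, 1, 3], [0, 0, 1]]):
x' = -4 + -4 = -8
y' = -5 + 3 = -2
Result: (-8, -2)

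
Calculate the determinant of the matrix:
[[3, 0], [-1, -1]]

For a 2×2 matrix [[a, b], [c, d]], det = ad - bc
det = (3)(-1) - (0)(-1) = -3 - 0 = -3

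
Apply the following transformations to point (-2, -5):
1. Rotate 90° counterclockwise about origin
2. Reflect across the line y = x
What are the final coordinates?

Step 1: Rotate 90° → (5, -2)
Step 2: Reflect across line y = x → (-2, 5)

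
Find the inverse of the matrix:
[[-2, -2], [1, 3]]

For [[a,b],[c,d]], inverse = (1/det)·[[d,-b],[-c,a]]
det = (-2)(3) - (-2)(1) = -6 - -2 = -4
Inverse = (1/-4)·[[3, 2], [-1, -2]]
= [[-3/4, -1/2], [1/4, 1/2]]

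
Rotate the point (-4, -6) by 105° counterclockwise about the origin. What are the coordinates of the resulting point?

Rotation matrix for 105°: [[cos 105°, -sin 105°], [sin 105°, cos 105°]] ≈ [[-0.258819, -0.965926], [0.965926, -0.258819]]
[[-0.258819, -0.965926], [0.965926, -0.258819]] × [-4, -6]ᵀ ≈ [6.8308, -2.3108]ᵀ
Result: (6.8308, -2.3108)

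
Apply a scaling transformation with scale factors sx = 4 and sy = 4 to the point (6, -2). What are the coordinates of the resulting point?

Scaling matrix:
[[4, 0], [0, 4]]
Result: (6 × 4, -2 × 4) = (24, -8)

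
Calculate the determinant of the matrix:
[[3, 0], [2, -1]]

For a 2×2 matrix [[a, b], [c, d]], det = ad - bc
det = (3)(-1) - (0)(2) = -3 - 0 = -3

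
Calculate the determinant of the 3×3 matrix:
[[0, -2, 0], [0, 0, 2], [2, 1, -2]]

Expansion along first row:
det = 0·det([[0,2],[1,-2]]) - -2·det([[0,2],[2,-2]]) + 0·det([[0,0],[2,1]])
    = 0·(0·-2 - 2·1) - -2·(0·-2 - 2·2) + 0·(0·1 - 0·2)
    = 0·-2 - -2·-4 + 0·0
    = 0 + -8 + 0 = -8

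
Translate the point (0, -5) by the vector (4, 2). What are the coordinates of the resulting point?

Translation by (4, 2) (homogeneous matrix [[1, 0, 4], [0, 1, 2], [0, 0, 1]]):
x' = 0 + 4 = 4
y' = -5 + 2 = -3
Result: (4, -3)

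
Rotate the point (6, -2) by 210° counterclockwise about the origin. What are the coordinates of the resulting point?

Rotation matrix for 210°: [[cos 210°, -sin 210°], [sin 210°, cos 210°]] ≈ [[-0.866025, 0.500000], [-0.500000, -0.866025]]
[[-0.866025, 0.500000], [-0.500000, -0.866025]] × [6, -2]ᵀ ≈ [-6.1962, -1.2679]ᵀ
Result: (-6.1962, -1.2679)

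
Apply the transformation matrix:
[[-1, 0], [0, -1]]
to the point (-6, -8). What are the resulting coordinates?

Matrix multiplication:
[[-1, 0], [0, -1]] × [-6, -8]ᵀ
= [(-1)(-6) + (0)(-8), (0)(-6) + (-1)(-8)]ᵀ
= [6, 8]ᵀ
Result: (6, 8)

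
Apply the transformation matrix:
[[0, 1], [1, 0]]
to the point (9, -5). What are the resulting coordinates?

Matrix multiplication:
[[0, 1], [1, 0]] × [9, -5]ᵀ
= [(0)(9) + (1)(-5), (1)(9) + (0)(-5)]ᵀ
= [-5, 9]ᵀ
Result: (-5, 9)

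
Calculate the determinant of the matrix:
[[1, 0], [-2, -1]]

For a 2×2 matrix [[a, b], [c, d]], det = ad - bc
det = (1)(-1) - (0)(-2) = -1 - 0 = -1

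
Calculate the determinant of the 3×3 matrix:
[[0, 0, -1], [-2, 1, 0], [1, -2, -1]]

Expansion along first row:
det = 0·det([[1,0],[-2,-1]]) - 0·det([[-2,0],[1,-1]]) + -1·det([[-2,1],[1,-2]])
    = 0·(1·-1 - 0·-2) - 0·(-2·-1 - 0·1) + -1·(-2·-2 - 1·1)
    = 0·-1 - 0·2 + -1·3
    = 0 + 0 + -3 = -3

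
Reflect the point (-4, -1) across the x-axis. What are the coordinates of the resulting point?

Reflection across x-axis: (-4, -1) → (-4, 1)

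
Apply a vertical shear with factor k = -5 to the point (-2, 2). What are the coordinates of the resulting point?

Shear matrix for vertical shear with factor k = -5:
[[1, 0], [-5, 1]]
Result: (-2, 2) → (-2, 12)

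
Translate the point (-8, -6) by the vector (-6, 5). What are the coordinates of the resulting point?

Translation by (-6, 5) (homogeneous matrix [[1, 0, -6], [0, 1, 5], [0, 0, 1]]):
x' = -8 + -6 = -14
y' = -6 + 5 = -1
Result: (-14, -1)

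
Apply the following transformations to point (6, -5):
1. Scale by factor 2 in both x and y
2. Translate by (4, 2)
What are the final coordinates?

Step 1: Scale (6, -5) by 2 → (12, -10)
Step 2: Translate by (4, 2) → (16, -8)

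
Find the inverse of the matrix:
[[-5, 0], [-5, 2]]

For [[a,b],[c,d]], inverse = (1/det)·[[d,-b],[-c,a]]
det = (-5)(2) - (0)(-5) = -10 - 0 = -10
Inverse = (1/-10)·[[2, 0], [5, -5]]
= [[-1/5, 0], [-1/2, 1/2]]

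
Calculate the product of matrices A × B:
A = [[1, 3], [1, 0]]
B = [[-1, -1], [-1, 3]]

Matrix multiplication:
C[0][0] = 1×-1 + 3×-1 = -4
C[0][1] = 1×-1 + 3×3 = 8
C[1][0] = 1×-1 + 0×-1 = -1
C[1][1] = 1×-1 + 0×3 = -1
Result: [[-4, 8], [-1, -1]]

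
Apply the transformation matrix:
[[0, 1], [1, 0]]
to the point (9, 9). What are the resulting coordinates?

Matrix multiplication:
[[0, 1], [1, 0]] × [9, 9]ᵀ
= [(0)(9) + (1)(9), (1)(9) + (0)(9)]ᵀ
= [9, 9]ᵀ
Result: (9, 9)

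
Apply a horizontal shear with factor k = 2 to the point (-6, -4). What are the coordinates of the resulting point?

Shear matrix for horizontal shear with factor k = 2:
[[1, 2], [0, 1]]
Result: (-6, -4) → (-14, -4)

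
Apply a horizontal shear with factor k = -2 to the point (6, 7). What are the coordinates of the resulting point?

Shear matrix for horizontal shear with factor k = -2:
[[1, -2], [0, 1]]
Result: (6, 7) → (-8, 7)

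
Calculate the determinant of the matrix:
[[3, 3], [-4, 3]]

For a 2×2 matrix [[a, b], [c, d]], det = ad - bc
det = (3)(3) - (3)(-4) = 9 - -12 = 21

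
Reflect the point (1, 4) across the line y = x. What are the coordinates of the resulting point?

Reflection across line y = x: (1, 4) → (4, 1)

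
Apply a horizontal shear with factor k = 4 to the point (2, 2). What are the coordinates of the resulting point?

Shear matrix for horizontal shear with factor k = 4:
[[1, 4], [0, 1]]
Result: (2, 2) → (10, 2)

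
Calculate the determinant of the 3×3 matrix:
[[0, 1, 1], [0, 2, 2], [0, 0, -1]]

Expansion along first row:
det = 0·det([[2,2],[0,-1]]) - 1·det([[0,2],[0,-1]]) + 1·det([[0,2],[0,0]])
    = 0·(2·-1 - 2·0) - 1·(0·-1 - 2·0) + 1·(0·0 - 2·0)
    = 0·-2 - 1·0 + 1·0
    = 0 + 0 + 0 = 0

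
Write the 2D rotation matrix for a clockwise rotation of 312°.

Rotation matrix formula: [[cos θ, -sin θ], [sin θ, cos θ]]
A clockwise rotation by 312° is equivalent to a counterclockwise rotation by -312°.
For θ = -312°:
cos(-312°) = 0.6691
sin(-312°) = 0.7431
Result: [[0.6691, -0.7431], [0.7431, 0.6691]]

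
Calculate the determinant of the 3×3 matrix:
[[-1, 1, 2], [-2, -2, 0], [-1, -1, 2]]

Expansion along first row:
det = -1·det([[-2,0],[-1,2]]) - 1·det([[-2,0],[-1,2]]) + 2·det([[-2,-2],[-1,-1]])
    = -1·(-2·2 - 0·-1) - 1·(-2·2 - 0·-1) + 2·(-2·-1 - -2·-1)
    = -1·-4 - 1·-4 + 2·0
    = 4 + 4 + 0 = 8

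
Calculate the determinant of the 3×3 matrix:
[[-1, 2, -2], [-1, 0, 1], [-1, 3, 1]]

Expansion along first row:
det = -1·det([[0,1],[3,1]]) - 2·det([[-1,1],[-1,1]]) + -2·det([[-1,0],[-1,3]])
    = -1·(0·1 - 1·3) - 2·(-1·1 - 1·-1) + -2·(-1·3 - 0·-1)
    = -1·-3 - 2·0 + -2·-3
    = 3 + 0 + 6 = 9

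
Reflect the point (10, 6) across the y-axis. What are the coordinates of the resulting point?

Reflection across y-axis: (10, 6) → (-10, 6)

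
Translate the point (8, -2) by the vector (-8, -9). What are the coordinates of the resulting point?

Translation by (-8, -9) (homogeneous matrix [[1, 0, -8], [0, 1, -9], [0, 0, 1]]):
x' = 8 + -8 = 0
y' = -2 + -9 = -11
Result: (0, -11)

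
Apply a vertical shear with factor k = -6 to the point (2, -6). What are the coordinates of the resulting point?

Shear matrix for vertical shear with factor k = -6:
[[1, 0], [-6, 1]]
Result: (2, -6) → (2, -18)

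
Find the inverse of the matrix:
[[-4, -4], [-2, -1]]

For [[a,b],[c,d]], inverse = (1/det)·[[d,-b],[-c,a]]
det = (-4)(-1) - (-4)(-2) = 4 - 8 = -4
Inverse = (1/-4)·[[-1, 4], [2, -4]]
= [[1/4, -1], [-1/2, 1]]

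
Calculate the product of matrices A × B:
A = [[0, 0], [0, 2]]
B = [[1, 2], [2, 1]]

Matrix multiplication:
C[0][0] = 0×1 + 0×2 = 0
C[0][1] = 0×2 + 0×1 = 0
C[1][0] = 0×1 + 2×2 = 4
C[1][1] = 0×2 + 2×1 = 2
Result: [[0, 0], [4, 2]]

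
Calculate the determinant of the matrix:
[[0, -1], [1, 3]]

For a 2×2 matrix [[a, b], [c, d]], det = ad - bc
det = (0)(3) - (-1)(1) = 0 - -1 = 1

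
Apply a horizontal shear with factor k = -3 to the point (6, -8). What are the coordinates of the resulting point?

Shear matrix for horizontal shear with factor k = -3:
[[1, -3], [0, 1]]
Result: (6, -8) → (30, -8)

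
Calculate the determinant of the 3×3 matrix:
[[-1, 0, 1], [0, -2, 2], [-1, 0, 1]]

Expansion along first row:
det = -1·det([[-2,2],[0,1]]) - 0·det([[0,2],[-1,1]]) + 1·det([[0,-2],[-1,0]])
    = -1·(-2·1 - 2·0) - 0·(0·1 - 2·-1) + 1·(0·0 - -2·-1)
    = -1·-2 - 0·2 + 1·-2
    = 2 + 0 + -2 = 0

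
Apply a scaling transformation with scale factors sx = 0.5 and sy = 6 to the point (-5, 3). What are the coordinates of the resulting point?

Scaling matrix:
[[0.50, 0], [0, 6]]
Result: (-5 × 0.5, 3 × 6) = (-2.5, 18)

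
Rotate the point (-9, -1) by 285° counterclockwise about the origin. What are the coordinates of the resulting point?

Rotation matrix for 285°: [[cos 285°, -sin 285°], [sin 285°, cos 285°]] ≈ [[0.258819, 0.965926], [-0.965926, 0.258819]]
[[0.258819, 0.965926], [-0.965926, 0.258819]] × [-9, -1]ᵀ ≈ [-3.2953, 8.4345]ᵀ
Result: (-3.2953, 8.4345)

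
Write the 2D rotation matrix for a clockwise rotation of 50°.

Rotation matrix formula: [[cos θ, -sin θ], [sin θ, cos θ]]
A clockwise rotation by 50° is equivalent to a counterclockwise rotation by -50°.
For θ = -50°:
cos(-50°) = 0.6428
sin(-50°) = -0.7660
Result: [[0.6428, 0.7660], [-0.7660, 0.6428]]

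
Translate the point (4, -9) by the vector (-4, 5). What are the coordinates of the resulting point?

Translation by (-4, 5) (homogeneous matrix [[1, 0, -4], [0, 1, 5], [0, 0, 1]]):
x' = 4 + -4 = 0
y' = -9 + 5 = -4
Result: (0, -4)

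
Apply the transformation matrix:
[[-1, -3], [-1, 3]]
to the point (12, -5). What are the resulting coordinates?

Matrix multiplication:
[[-1, -3], [-1, 3]] × [12, -5]ᵀ
= [(-1)(12) + (-3)(-5), (-1)(12) + (3)(-5)]ᵀ
= [3, -27]ᵀ
Result: (3, -27)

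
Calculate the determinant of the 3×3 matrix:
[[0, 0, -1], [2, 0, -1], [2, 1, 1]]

Expansion along first row:
det = 0·det([[0,-1],[1,1]]) - 0·det([[2,-1],[2,1]]) + -1·det([[2,0],[2,1]])
    = 0·(0·1 - -1·1) - 0·(2·1 - -1·2) + -1·(2·1 - 0·2)
    = 0·1 - 0·4 + -1·2
    = 0 + 0 + -2 = -2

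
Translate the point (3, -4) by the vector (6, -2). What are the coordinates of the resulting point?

Translation by (6, -2) (homogeneous matrix [[1, 0, 6], [0, 1, -2], [0, 0, 1]]):
x' = 3 + 6 = 9
y' = -4 + -2 = -6
Result: (9, -6)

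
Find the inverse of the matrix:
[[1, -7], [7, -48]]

For [[a,b],[c,d]], inverse = (1/det)·[[d,-b],[-c,a]]
det = (1)(-48) - (-7)(7) = -48 - -49 = 1
Inverse = [[-48, 7], [-7, 1]]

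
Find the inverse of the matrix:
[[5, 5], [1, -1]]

For [[a,b],[c,d]], inverse = (1/det)·[[d,-b],[-c,a]]
det = (5)(-1) - (5)(1) = -5 - 5 = -10
Inverse = (1/-10)·[[-1, -5], [-1, 5]]
= [[1/10, 1/2], [1/10, -1/2]]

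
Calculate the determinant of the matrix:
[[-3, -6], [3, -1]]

For a 2×2 matrix [[a, b], [c, d]], det = ad - bc
det = (-3)(-1) - (-6)(3) = 3 - -18 = 21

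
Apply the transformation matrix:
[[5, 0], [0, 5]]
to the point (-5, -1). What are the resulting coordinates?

Matrix multiplication:
[[5, 0], [0, 5]] × [-5, -1]ᵀ
= [(5)(-5) + (0)(-1), (0)(-5) + (5)(-1)]ᵀ
= [-25, -5]ᵀ
Result: (-25, -5)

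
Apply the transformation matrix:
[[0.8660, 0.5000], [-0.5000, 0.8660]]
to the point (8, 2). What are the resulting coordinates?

Matrix multiplication:
[[0.8660, 0.5000], [-0.5000, 0.8660]] × [8, 2]ᵀ
= [(0.8660)(8) + (0.5000)(2), (-0.5000)(8) + (0.8660)(2)]ᵀ
= [7.9280, -2.2680]ᵀ
Result: (7.9280, -2.2680)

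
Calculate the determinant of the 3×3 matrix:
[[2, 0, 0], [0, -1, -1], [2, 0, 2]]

Expansion along first row:
det = 2·det([[-1,-1],[0,2]]) - 0·det([[0,-1],[2,2]]) + 0·det([[0,-1],[2,0]])
    = 2·(-1·2 - -1·0) - 0·(0·2 - -1·2) + 0·(0·0 - -1·2)
    = 2·-2 - 0·2 + 0·2
    = -4 + 0 + 0 = -4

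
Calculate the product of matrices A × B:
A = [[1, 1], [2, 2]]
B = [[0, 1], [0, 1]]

Matrix multiplication:
C[0][0] = 1×0 + 1×0 = 0
C[0][1] = 1×1 + 1×1 = 2
C[1][0] = 2×0 + 2×0 = 0
C[1][1] = 2×1 + 2×1 = 4
Result: [[0, 2], [0, 4]]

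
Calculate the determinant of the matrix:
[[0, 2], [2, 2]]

For a 2×2 matrix [[a, b], [c, d]], det = ad - bc
det = (0)(2) - (2)(2) = 0 - 4 = -4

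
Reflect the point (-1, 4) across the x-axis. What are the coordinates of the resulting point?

Reflection across x-axis: (-1, 4) → (-1, -4)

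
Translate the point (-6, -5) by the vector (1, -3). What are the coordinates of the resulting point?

Translation by (1, -3) (homogeneous matrix [[1, 0, 1], [0, 1, -3], [0, 0, 1]]):
x' = -6 + 1 = -5
y' = -5 + -3 = -8
Result: (-5, -8)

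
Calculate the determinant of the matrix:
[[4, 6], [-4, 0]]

For a 2×2 matrix [[a, b], [c, d]], det = ad - bc
det = (4)(0) - (6)(-4) = 0 - -24 = 24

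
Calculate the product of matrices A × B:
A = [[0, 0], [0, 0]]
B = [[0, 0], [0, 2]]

Matrix multiplication:
C[0][0] = 0×0 + 0×0 = 0
C[0][1] = 0×0 + 0×2 = 0
C[1][0] = 0×0 + 0×0 = 0
C[1][1] = 0×0 + 0×2 = 0
Result: [[0, 0], [0, 0]]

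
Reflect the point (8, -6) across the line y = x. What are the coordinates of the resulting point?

Reflection across line y = x: (8, -6) → (-6, 8)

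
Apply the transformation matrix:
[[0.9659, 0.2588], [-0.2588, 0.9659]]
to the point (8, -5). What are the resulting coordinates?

Matrix multiplication:
[[0.9659, 0.2588], [-0.2588, 0.9659]] × [8, -5]ᵀ
= [(0.9659)(8) + (0.2588)(-5), (-0.2588)(8) + (0.9659)(-5)]ᵀ
= [6.4332, -6.8999]ᵀ
Result: (6.4332, -6.8999)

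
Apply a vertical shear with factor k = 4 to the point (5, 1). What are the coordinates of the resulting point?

Shear matrix for vertical shear with factor k = 4:
[[1, 0], [4, 1]]
Result: (5, 1) → (5, 21)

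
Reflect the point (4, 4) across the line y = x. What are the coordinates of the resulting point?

Reflection across line y = x: (4, 4) → (4, 4)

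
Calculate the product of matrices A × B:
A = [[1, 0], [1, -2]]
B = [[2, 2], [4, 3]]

Matrix multiplication:
C[0][0] = 1×2 + 0×4 = 2
C[0][1] = 1×2 + 0×3 = 2
C[1][0] = 1×2 + -2×4 = -6
C[1][1] = 1×2 + -2×3 = -4
Result: [[2, 2], [-6, -4]]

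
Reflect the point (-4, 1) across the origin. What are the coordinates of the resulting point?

Reflection across origin: (-4, 1) → (4, -1)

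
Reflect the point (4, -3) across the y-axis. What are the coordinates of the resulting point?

Reflection across y-axis: (4, -3) → (-4, -3)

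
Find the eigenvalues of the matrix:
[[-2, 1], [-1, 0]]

Characteristic equation: det(A - λI) = 0
λ² - (trace)λ + (det) = 0
trace = -2 + 0 = -2, det = (-2)(0) - (1)(-1) = 1
λ² - (-2)λ + (1) = 0
λ = (-2 ± √((-2)² - 4·(1))) / 2 = (-2 ± √0) / 2
Solving: λ = -1, -1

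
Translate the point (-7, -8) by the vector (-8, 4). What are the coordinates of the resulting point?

Translation by (-8, 4) (homogeneous matrix [[1, 0, -8], [0, 1, 4], [0, 0, 1]]):
x' = -7 + -8 = -15
y' = -8 + 4 = -4
Result: (-15, -4)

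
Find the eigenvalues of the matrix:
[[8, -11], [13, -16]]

Characteristic equation: det(A - λI) = 0
λ² - (trace)λ + (det) = 0
trace = 8 + -16 = -8, det = (8)(-16) - (-11)(13) = 15
λ² - (-8)λ + (15) = 0
λ = (-8 ± √((-8)² - 4·(15))) / 2 = (-8 ± √4) / 2
Solving: λ = -5, -3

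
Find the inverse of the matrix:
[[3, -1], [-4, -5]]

For [[a,b],[c,d]], inverse = (1/det)·[[d,-b],[-c,a]]
det = (3)(-5) - (-1)(-4) = -15 - 4 = -19
Inverse = (1/-19)·[[-5, 1], [4, 3]]
= [[5/19, -1/19], [-4/19, -3/19]]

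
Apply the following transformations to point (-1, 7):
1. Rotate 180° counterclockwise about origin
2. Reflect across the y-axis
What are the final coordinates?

Step 1: Rotate 180° → (1, -7)
Step 2: Reflect across y-axis → (-1, -7)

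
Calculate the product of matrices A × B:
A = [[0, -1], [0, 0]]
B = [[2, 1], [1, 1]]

Matrix multiplication:
C[0][0] = 0×2 + -1×1 = -1
C[0][1] = 0×1 + -1×1 = -1
C[1][0] = 0×2 + 0×1 = 0
C[1][1] = 0×1 + 0×1 = 0
Result: [[-1, -1], [0, 0]]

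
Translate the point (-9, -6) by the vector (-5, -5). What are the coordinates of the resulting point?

Translation by (-5, -5) (homogeneous matrix [[1, 0, -5], [0, 1, -5], [0, 0, 1]]):
x' = -9 + -5 = -14
y' = -6 + -5 = -11
Result: (-14, -11)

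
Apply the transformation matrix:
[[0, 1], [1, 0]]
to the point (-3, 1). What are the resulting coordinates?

Matrix multiplication:
[[0, 1], [1, 0]] × [-3, 1]ᵀ
= [(0)(-3) + (1)(1), (1)(-3) + (0)(1)]ᵀ
= [1, -3]ᵀ
Result: (1, -3)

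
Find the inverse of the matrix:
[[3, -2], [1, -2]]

For [[a,b],[c,d]], inverse = (1/det)·[[d,-b],[-c,a]]
det = (3)(-2) - (-2)(1) = -6 - -2 = -4
Inverse = (1/-4)·[[-2, 2], [-1, 3]]
= [[1/2, -1/2], [1/4, -3/4]]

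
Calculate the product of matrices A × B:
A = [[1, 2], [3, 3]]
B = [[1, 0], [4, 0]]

Matrix multiplication:
C[0][0] = 1×1 + 2×4 = 9
C[0][1] = 1×0 + 2×0 = 0
C[1][0] = 3×1 + 3×4 = 15
C[1][1] = 3×0 + 3×0 = 0
Result: [[9, 0], [15, 0]]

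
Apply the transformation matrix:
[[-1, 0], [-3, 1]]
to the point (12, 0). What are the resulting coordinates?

Matrix multiplication:
[[-1, 0], [-3, 1]] × [12, 0]ᵀ
= [(-1)(12) + (0)(0), (-3)(12) + (1)(0)]ᵀ
= [-12, -36]ᵀ
Result: (-12, -36)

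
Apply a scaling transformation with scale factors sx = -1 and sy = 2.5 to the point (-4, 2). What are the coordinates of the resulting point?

Scaling matrix:
[[-1, 0], [0, 2.50]]
Result: (-4 × -1, 2 × 2.5) = (4, 5)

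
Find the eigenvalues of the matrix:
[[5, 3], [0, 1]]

Characteristic equation: det(A - λI) = 0
λ² - (trace)λ + (det) = 0
trace = 5 + 1 = 6, det = (5)(1) - (3)(0) = 5
λ² - (6)λ + (5) = 0
λ = (6 ± √((6)² - 4·(5))) / 2 = (6 ± √16) / 2
Solving: λ = 1, 5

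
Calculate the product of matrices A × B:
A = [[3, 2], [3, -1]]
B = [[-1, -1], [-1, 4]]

Matrix multiplication:
C[0][0] = 3×-1 + 2×-1 = -5
C[0][1] = 3×-1 + 2×4 = 5
C[1][0] = 3×-1 + -1×-1 = -2
C[1][1] = 3×-1 + -1×4 = -7
Result: [[-5, 5], [-2, -7]]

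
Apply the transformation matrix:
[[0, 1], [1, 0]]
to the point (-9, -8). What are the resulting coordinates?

Matrix multiplication:
[[0, 1], [1, 0]] × [-9, -8]ᵀ
= [(0)(-9) + (1)(-8), (1)(-9) + (0)(-8)]ᵀ
= [-8, -9]ᵀ
Result: (-8, -9)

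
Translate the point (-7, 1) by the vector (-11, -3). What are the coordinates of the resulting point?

Translation by (-11, -3) (homogeneous matrix [[1, 0, -11], [0, 1, -3], [0, 0, 1]]):
x' = -7 + -11 = -18
y' = 1 + -3 = -2
Result: (-18, -2)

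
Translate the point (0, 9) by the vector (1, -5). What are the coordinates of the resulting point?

Translation by (1, -5) (homogeneous matrix [[1, 0, 1], [0, 1, -5], [0, 0, 1]]):
x' = 0 + 1 = 1
y' = 9 + -5 = 4
Result: (1, 4)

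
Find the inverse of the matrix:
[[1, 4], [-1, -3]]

For [[a,b],[c,d]], inverse = (1/det)·[[d,-b],[-c,a]]
det = (1)(-3) - (4)(-1) = -3 - -4 = 1
Inverse = [[-3, -4], [1, 1]]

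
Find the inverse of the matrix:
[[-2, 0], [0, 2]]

For [[a,b],[c,d]], inverse = (1/det)·[[d,-b],[-c,a]]
det = (-2)(2) - (0)(0) = -4 - 0 = -4
Inverse = (1/-4)·[[2, 0], [0, -2]]
= [[-1/2, 0], [0, 1/2]]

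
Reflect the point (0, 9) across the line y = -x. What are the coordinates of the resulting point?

Reflection across line y = -x: (0, 9) → (-9, 0)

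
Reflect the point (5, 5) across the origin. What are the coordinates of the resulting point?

Reflection across origin: (5, 5) → (-5, -5)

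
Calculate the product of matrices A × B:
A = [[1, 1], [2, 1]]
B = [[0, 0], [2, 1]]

Matrix multiplication:
C[0][0] = 1×0 + 1×2 = 2
C[0][1] = 1×0 + 1×1 = 1
C[1][0] = 2×0 + 1×2 = 2
C[1][1] = 2×0 + 1×1 = 1
Result: [[2, 1], [2, 1]]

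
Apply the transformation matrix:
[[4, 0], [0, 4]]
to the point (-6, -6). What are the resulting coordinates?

Matrix multiplication:
[[4, 0], [0, 4]] × [-6, -6]ᵀ
= [(4)(-6) + (0)(-6), (0)(-6) + (4)(-6)]ᵀ
= [-24, -24]ᵀ
Result: (-24, -24)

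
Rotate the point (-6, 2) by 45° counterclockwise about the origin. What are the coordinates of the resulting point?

Rotation matrix for 45°: [[cos 45°, -sin 45°], [sin 45°, cos 45°]] ≈ [[0.707107, -0.707107], [0.707107, 0.707107]]
[[0.707107, -0.707107], [0.707107, 0.707107]] × [-6, 2]ᵀ ≈ [-5.6569, -2.8284]ᵀ
Result: (-5.6569, -2.8284)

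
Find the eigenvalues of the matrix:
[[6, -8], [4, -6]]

Characteristic equation: det(A - λI) = 0
λ² - (trace)λ + (det) = 0
trace = 6 + -6 = 0, det = (6)(-6) - (-8)(4) = -4
λ² - (0)λ + (-4) = 0
λ = (0 ± √((0)² - 4·(-4))) / 2 = (0 ± √16) / 2
Solving: λ = -2, 2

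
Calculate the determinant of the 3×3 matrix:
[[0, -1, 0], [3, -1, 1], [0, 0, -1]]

Expansion along first row:
det = 0·det([[-1,1],[0,-1]]) - -1·det([[3,1],[0,-1]]) + 0·det([[3,-1],[0,0]])
    = 0·(-1·-1 - 1·0) - -1·(3·-1 - 1·0) + 0·(3·0 - -1·0)
    = 0·1 - -1·-3 + 0·0
    = 0 + -3 + 0 = -3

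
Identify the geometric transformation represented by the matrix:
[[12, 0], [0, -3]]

This matrix represents: non-uniform scaling by sx = 12, sy = -3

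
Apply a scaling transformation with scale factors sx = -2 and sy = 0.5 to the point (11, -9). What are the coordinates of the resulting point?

Scaling matrix:
[[-2, 0], [0, 0.50]]
Result: (11 × -2, -9 × 0.5) = (-22, -4.5)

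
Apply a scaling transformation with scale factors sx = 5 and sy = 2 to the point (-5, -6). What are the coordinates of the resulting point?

Scaling matrix:
[[5, 0], [0, 2]]
Result: (-5 × 5, -6 × 2) = (-25, -12)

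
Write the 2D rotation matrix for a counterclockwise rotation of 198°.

Rotation matrix formula: [[cos θ, -sin θ], [sin θ, cos θ]]
For θ = 198°:
cos(198°) = -0.9511
sin(198°) = -0.3090
Result: [[-0.9511, 0.3090], [-0.3090, -0.9511]]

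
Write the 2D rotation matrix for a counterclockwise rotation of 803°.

Rotation matrix formula: [[cos θ, -sin θ], [sin θ, cos θ]]
For θ = 803°:
cos(803°) = 0.1219
sin(803°) = 0.9925
Result: [[0.1219, -0.9925], [0.9925, 0.1219]]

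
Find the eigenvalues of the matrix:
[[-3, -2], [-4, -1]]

Characteristic equation: det(A - λI) = 0
λ² - (trace)λ + (det) = 0
trace = -3 + -1 = -4, det = (-3)(-1) - (-2)(-4) = -5
λ² - (-4)λ + (-5) = 0
λ = (-4 ± √((-4)² - 4·(-5))) / 2 = (-4 ± √36) / 2
Solving: λ = -5, 1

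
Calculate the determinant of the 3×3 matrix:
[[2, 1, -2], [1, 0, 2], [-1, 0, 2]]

Expansion along first row:
det = 2·det([[0,2],[0,2]]) - 1·det([[1,2],[-1,2]]) + -2·det([[1,0],[-1,0]])
    = 2·(0·2 - 2·0) - 1·(1·2 - 2·-1) + -2·(1·0 - 0·-1)
    = 2·0 - 1·4 + -2·0
    = 0 + -4 + 0 = -4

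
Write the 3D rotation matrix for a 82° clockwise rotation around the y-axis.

Rotation matrix for clockwise 82° around y-axis:
A clockwise rotation by 82° is a counterclockwise rotation by -82°.
cos(-82°) = 0.1392, sin(-82°) = -0.9903
Result: [[0.1392, 0, -0.9903], [0, 1, 0], [0.9903, 0, 0.1392]]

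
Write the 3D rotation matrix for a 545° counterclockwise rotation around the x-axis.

Rotation matrix for counterclockwise 545° around x-axis:
cos(545°) = -0.9962, sin(545°) = -0.0872
Result: [[1, 0, 0], [0, -0.9962, 0.0872], [0, -0.0872, -0.9962]]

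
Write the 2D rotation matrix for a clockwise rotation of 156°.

Rotation matrix formula: [[cos θ, -sin θ], [sin θ, cos θ]]
A clockwise rotation by 156° is equivalent to a counterclockwise rotation by -156°.
For θ = -156°:
cos(-156°) = -0.9135
sin(-156°) = -0.4067
Result: [[-0.9135, 0.4067], [-0.4067, -0.9135]]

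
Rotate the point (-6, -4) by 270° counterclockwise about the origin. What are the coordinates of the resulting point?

Rotation matrix for 270°: [[cos 270°, -sin 270°], [sin 270°, cos 270°]] = [[0, 1], [-1, 0]]
[[0, 1], [-1, 0]] × [-6, -4]ᵀ = [-4, 6]ᵀ
Result: (-4, 6)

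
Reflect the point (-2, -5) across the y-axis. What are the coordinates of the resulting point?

Reflection across y-axis: (-2, -5) → (2, -5)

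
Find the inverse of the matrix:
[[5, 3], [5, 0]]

For [[a,b],[c,d]], inverse = (1/det)·[[d,-b],[-c,a]]
det = (5)(0) - (3)(5) = 0 - 15 = -15
Inverse = (1/-15)·[[0, -3], [-5, 5]]
= [[0, 1/5], [1/3, -1/3]]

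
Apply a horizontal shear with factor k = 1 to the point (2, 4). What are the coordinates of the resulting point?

Shear matrix for horizontal shear with factor k = 1:
[[1, 1], [0, 1]]
Result: (2, 4) → (6, 4)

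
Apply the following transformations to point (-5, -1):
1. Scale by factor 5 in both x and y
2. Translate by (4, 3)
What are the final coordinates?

Step 1: Scale (-5, -1) by 5 → (-25, -5)
Step 2: Translate by (4, 3) → (-21, -2)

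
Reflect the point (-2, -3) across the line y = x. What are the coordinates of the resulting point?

Reflection across line y = x: (-2, -3) → (-3, -2)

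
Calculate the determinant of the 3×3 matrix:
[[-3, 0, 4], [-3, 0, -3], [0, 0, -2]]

Expansion along first row:
det = -3·det([[0,-3],[0,-2]]) - 0·det([[-3,-3],[0,-2]]) + 4·det([[-3,0],[0,0]])
    = -3·(0·-2 - -3·0) - 0·(-3·-2 - -3·0) + 4·(-3·0 - 0·0)
    = -3·0 - 0·6 + 4·0
    = 0 + 0 + 0 = 0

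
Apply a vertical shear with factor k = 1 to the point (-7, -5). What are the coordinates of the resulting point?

Shear matrix for vertical shear with factor k = 1:
[[1, 0], [1, 1]]
Result: (-7, -5) → (-7, -12)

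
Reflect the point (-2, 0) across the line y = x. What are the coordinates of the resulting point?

Reflection across line y = x: (-2, 0) → (0, -2)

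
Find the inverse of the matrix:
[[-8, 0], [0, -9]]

For [[a,b],[c,d]], inverse = (1/det)·[[d,-b],[-c,a]]
det = (-8)(-9) - (0)(0) = 72 - 0 = 72
Inverse = (1/72)·[[-9, 0], [0, -8]]
= [[-1/8, 0], [0, -1/9]]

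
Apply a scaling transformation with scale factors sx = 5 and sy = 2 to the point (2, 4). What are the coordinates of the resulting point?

Scaling matrix:
[[5, 0], [0, 2]]
Result: (2 × 5, 4 × 2) = (10, 8)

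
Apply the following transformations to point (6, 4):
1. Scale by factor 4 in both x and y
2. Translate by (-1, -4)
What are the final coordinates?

Step 1: Scale (6, 4) by 4 → (24, 16)
Step 2: Translate by (-1, -4) → (23, 12)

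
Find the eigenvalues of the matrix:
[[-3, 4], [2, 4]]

Characteristic equation: det(A - λI) = 0
λ² - (trace)λ + (det) = 0
trace = -3 + 4 = 1, det = (-3)(4) - (4)(2) = -20
λ² - (1)λ + (-20) = 0
λ = (1 ± √((1)² - 4·(-20))) / 2 = (1 ± √81) / 2
Solving: λ = -4, 5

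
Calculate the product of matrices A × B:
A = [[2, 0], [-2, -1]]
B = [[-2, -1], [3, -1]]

Matrix multiplication:
C[0][0] = 2×-2 + 0×3 = -4
C[0][1] = 2×-1 + 0×-1 = -2
C[1][0] = -2×-2 + -1×3 = 1
C[1][1] = -2×-1 + -1×-1 = 3
Result: [[-4, -2], [1, 3]]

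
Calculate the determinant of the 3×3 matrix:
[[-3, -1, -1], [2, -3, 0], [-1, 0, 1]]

Expansion along first row:
det = -3·det([[-3,0],[0,1]]) - -1·det([[2,0],[-1,1]]) + -1·det([[2,-3],[-1,0]])
    = -3·(-3·1 - 0·0) - -1·(2·1 - 0·-1) + -1·(2·0 - -3·-1)
    = -3·-3 - -1·2 + -1·-3
    = 9 + 2 + 3 = 14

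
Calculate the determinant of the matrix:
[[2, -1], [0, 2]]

For a 2×2 matrix [[a, b], [c, d]], det = ad - bc
det = (2)(2) - (-1)(0) = 4 - 0 = 4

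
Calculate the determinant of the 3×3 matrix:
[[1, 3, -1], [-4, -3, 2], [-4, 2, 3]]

Expansion along first row:
det = 1·det([[-3,2],[2,3]]) - 3·det([[-4,2],[-4,3]]) + -1·det([[-4,-3],[-4,2]])
    = 1·(-3·3 - 2·2) - 3·(-4·3 - 2·-4) + -1·(-4·2 - -3·-4)
    = 1·-13 - 3·-4 + -1·-20
    = -13 + 12 + 20 = 19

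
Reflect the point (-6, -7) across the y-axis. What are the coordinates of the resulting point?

Reflection across y-axis: (-6, -7) → (6, -7)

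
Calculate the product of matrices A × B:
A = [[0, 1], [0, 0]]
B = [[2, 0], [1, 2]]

Matrix multiplication:
C[0][0] = 0×2 + 1×1 = 1
C[0][1] = 0×0 + 1×2 = 2
C[1][0] = 0×2 + 0×1 = 0
C[1][1] = 0×0 + 0×2 = 0
Result: [[1, 2], [0, 0]]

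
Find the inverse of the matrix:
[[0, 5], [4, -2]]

For [[a,b],[c,d]], inverse = (1/det)·[[d,-b],[-c,a]]
det = (0)(-2) - (5)(4) = 0 - 20 = -20
Inverse = (1/-20)·[[-2, -5], [-4, 0]]
= [[1/10, 1/4], [1/5, 0]]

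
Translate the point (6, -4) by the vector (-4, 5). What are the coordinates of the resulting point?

Translation by (-4, 5) (homogeneous matrix [[1, 0, -4], [0, 1, 5], [0, 0, 1]]):
x' = 6 + -4 = 2
y' = -4 + 5 = 1
Result: (2, 1)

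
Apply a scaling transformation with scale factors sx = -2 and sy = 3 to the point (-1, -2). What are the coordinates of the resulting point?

Scaling matrix:
[[-2, 0], [0, 3]]
Result: (-1 × -2, -2 × 3) = (2, -6)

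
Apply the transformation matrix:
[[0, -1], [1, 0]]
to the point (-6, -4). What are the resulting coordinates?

Matrix multiplication:
[[0, -1], [1, 0]] × [-6, -4]ᵀ
= [(0)(-6) + (-1)(-4), (1)(-6) + (0)(-4)]ᵀ
= [4, -6]ᵀ
Result: (4, -6)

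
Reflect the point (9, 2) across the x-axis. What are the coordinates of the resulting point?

Reflection across x-axis: (9, 2) → (9, -2)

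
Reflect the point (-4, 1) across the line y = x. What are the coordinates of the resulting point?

Reflection across line y = x: (-4, 1) → (1, -4)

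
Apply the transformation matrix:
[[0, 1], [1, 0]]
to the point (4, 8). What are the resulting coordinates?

Matrix multiplication:
[[0, 1], [1, 0]] × [4, 8]ᵀ
= [(0)(4) + (1)(8), (1)(4) + (0)(8)]ᵀ
= [8, 4]ᵀ
Result: (8, 4)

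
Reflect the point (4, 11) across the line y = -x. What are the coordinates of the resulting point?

Reflection across line y = -x: (4, 11) → (-11, -4)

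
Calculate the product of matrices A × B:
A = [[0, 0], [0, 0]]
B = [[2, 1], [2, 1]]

Matrix multiplication:
C[0][0] = 0×2 + 0×2 = 0
C[0][1] = 0×1 + 0×1 = 0
C[1][0] = 0×2 + 0×2 = 0
C[1][1] = 0×1 + 0×1 = 0
Result: [[0, 0], [0, 0]]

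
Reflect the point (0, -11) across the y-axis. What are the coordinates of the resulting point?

Reflection across y-axis: (0, -11) → (0, -11)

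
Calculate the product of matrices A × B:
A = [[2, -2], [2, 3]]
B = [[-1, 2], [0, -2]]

Matrix multiplication:
C[0][0] = 2×-1 + -2×0 = -2
C[0][1] = 2×2 + -2×-2 = 8
C[1][0] = 2×-1 + 3×0 = -2
C[1][1] = 2×2 + 3×-2 = -2
Result: [[-2, 8], [-2, -2]]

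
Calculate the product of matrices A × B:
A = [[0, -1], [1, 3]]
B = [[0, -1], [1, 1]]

Matrix multiplication:
C[0][0] = 0×0 + -1×1 = -1
C[0][1] = 0×-1 + -1×1 = -1
C[1][0] = 1×0 + 3×1 = 3
C[1][1] = 1×-1 + 3×1 = 2
Result: [[-1, -1], [3, 2]]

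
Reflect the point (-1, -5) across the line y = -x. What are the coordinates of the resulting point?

Reflection across line y = -x: (-1, -5) → (5, 1)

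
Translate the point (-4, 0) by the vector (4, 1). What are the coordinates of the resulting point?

Translation by (4, 1) (homogeneous matrix [[1, 0, 4], [0, 1, 1], [0, 0, 1]]):
x' = -4 + 4 = 0
y' = 0 + 1 = 1
Result: (0, 1)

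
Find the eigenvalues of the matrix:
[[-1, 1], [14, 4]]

Characteristic equation: det(A - λI) = 0
λ² - (trace)λ + (det) = 0
trace = -1 + 4 = 3, det = (-1)(4) - (1)(14) = -18
λ² - (3)λ + (-18) = 0
λ = (3 ± √((3)² - 4·(-18))) / 2 = (3 ± √81) / 2
Solving: λ = -3, 6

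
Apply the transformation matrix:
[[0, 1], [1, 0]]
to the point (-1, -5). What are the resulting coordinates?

Matrix multiplication:
[[0, 1], [1, 0]] × [-1, -5]ᵀ
= [(0)(-1) + (1)(-5), (1)(-1) + (0)(-5)]ᵀ
= [-5, -1]ᵀ
Result: (-5, -1)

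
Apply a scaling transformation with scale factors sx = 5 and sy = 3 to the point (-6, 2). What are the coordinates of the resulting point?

Scaling matrix:
[[5, 0], [0, 3]]
Result: (-6 × 5, 2 × 3) = (-30, 6)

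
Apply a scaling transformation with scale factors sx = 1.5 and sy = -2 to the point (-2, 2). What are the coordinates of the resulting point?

Scaling matrix:
[[1.50, 0], [0, -2]]
Result: (-2 × 1.5, 2 × -2) = (-3, -4)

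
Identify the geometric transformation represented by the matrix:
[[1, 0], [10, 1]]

This matrix represents: vertical shear with factor 10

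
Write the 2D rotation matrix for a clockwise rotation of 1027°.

Rotation matrix formula: [[cos θ, -sin θ], [sin θ, cos θ]]
A clockwise rotation by 1027° is equivalent to a counterclockwise rotation by -1027°.
For θ = -1027°:
cos(-1027°) = 0.6018
sin(-1027°) = 0.7986
Result: [[0.6018, -0.7986], [0.7986, 0.6018]]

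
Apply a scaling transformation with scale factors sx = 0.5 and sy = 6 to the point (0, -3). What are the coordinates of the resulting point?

Scaling matrix:
[[0.50, 0], [0, 6]]
Result: (0 × 0.5, -3 × 6) = (0, -18)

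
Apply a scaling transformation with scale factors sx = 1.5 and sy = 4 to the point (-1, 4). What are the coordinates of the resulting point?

Scaling matrix:
[[1.50, 0], [0, 4]]
Result: (-1 × 1.5, 4 × 4) = (-1.5, 16)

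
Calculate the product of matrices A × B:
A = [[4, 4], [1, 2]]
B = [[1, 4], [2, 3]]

Matrix multiplication:
C[0][0] = 4×1 + 4×2 = 12
C[0][1] = 4×4 + 4×3 = 28
C[1][0] = 1×1 + 2×2 = 5
C[1][1] = 1×4 + 2×3 = 10
Result: [[12, 28], [5, 10]]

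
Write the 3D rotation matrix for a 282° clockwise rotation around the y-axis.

Rotation matrix for clockwise 282° around y-axis:
A clockwise rotation by 282° is a counterclockwise rotation by -282°.
cos(-282°) = 0.2079, sin(-282°) = 0.9781
Result: [[0.2079, 0, 0.9781], [0, 1, 0], [-0.9781, 0, 0.2079]]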